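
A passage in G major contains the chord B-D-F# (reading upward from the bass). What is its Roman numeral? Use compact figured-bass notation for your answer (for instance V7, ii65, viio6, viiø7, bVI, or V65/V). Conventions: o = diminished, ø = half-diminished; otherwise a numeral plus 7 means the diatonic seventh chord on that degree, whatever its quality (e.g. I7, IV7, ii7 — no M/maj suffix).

iii

The pitches B-D-F# form a minor triad rooted on B.
In G major, B is the mediant; the diatonic minor triad there is iii.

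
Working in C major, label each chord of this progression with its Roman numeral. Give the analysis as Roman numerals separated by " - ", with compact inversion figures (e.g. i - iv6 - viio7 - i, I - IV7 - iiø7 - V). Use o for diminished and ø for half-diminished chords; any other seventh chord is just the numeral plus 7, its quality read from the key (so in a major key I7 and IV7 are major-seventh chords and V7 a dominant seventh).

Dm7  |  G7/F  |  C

ii7 - V42 - I

Dm7 has root D, degree 2 in C major, so ii7.
G7/F has root G, degree 5 in C major, so V42.
C: major triad on C = scale degree 1 → I.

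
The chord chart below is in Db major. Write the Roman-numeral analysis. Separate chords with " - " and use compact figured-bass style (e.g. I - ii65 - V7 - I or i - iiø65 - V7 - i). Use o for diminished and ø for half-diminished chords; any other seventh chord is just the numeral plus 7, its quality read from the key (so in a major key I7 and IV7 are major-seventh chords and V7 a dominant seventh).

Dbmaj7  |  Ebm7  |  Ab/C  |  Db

I7 - ii7 - V6 - I

Dbmaj7 has root Db, degree 1 in Db major, so I7.
Ebm7 has root Eb, degree 2 in Db major, so ii7.
Ab/C: root Ab is the dominant; major triad there is V6.
Db: root Db is the tonic; major triad there is I.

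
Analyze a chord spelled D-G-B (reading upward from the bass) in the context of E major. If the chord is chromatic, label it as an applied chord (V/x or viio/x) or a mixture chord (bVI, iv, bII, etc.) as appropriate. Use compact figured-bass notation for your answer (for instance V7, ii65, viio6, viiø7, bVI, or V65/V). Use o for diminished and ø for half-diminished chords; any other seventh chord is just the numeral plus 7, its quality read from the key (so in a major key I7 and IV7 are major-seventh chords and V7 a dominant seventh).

The pitches G-B-D form a major triad rooted on G.
G is the lowered third degree of E major (diatonic 3 would be G#). This is a major triad on the lowered third degree, borrowed from the parallel minor.
With D in the bass the chord is in second inversion, so the figured bass is 64.

bIII64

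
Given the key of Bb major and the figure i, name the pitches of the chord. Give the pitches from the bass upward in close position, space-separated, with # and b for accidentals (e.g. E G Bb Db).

Bb Db F

Scale degree 1 in Bb major is Bb; here the chord built on it is altered to a minor triad. i is the minor tonic, borrowed from the parallel minor.
So the chord is Bb-Db-F, a minor triad.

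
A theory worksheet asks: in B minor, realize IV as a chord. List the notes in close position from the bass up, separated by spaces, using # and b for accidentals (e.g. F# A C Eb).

E G# B

Scale degree 4 in B minor is E; here the chord built on it is altered to a major triad. IV is the major subdominant, borrowed from the parallel major.
So the chord is E-G#-B.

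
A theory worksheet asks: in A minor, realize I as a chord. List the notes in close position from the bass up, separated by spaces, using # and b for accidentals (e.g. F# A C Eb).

A C# E

Scale degree 1 in A minor is A; here the chord built on it is altered to a major triad. I is the major tonic (Picardy third), borrowed from the parallel major.
So the chord is A-C#-E.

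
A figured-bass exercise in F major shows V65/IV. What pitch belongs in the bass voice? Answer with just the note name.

A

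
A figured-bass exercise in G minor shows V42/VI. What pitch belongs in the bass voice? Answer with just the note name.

Ab

The applied chord V42/VI is rooted on Bb: Bb-D-F-Ab.
The figure 42 means third inversion — the seventh is in the bass.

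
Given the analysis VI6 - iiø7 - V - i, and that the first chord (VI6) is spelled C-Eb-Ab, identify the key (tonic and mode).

C minor

VI6 is given as C-Eb-Ab — a major triad with root Ab.
Counting down 5 scale steps from Ab places the tonic on C; a major triad on degree 6 is diatonic only in minor.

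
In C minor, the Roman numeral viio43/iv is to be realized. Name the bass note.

The applied chord viio43/iv is rooted on E: E-G-Bb-Db.
The figure 43 means second inversion — the fifth is in the bass.

Bb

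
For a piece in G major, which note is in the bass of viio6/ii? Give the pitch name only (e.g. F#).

B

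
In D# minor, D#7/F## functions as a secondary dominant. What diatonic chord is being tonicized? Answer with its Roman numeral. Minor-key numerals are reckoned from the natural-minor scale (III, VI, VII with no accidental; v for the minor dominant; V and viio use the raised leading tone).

iv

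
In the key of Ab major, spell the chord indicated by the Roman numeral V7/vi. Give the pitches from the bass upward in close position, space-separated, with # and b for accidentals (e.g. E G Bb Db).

The slash means an applied dominant: we want the dominant of vi. In Ab major, vi is F minor, and its dominant is built on C.
Building a dominant seventh chord on C gives C-E-G-Bb.

C E G Bb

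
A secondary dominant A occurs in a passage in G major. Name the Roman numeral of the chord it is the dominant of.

V

The chord is a major triad on A.
A dominant resolves down a perfect fifth: A → D. In G major, D is scale degree 5, i.e. V.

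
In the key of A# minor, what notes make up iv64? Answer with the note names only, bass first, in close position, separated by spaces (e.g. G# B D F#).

A# D# F#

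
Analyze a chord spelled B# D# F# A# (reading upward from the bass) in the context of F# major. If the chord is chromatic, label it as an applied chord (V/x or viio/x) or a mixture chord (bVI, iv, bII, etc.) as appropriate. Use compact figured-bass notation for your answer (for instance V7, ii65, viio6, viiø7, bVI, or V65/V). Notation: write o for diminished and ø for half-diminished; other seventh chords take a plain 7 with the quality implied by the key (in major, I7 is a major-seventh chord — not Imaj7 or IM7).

Stacked in thirds the chord is B#-D#-F#-A#: a half-diminished seventh chord on B#.
B# sits a half step below C# (V in F# major); a diminished chord there is the applied leading-tone chord of V.

viiø7/V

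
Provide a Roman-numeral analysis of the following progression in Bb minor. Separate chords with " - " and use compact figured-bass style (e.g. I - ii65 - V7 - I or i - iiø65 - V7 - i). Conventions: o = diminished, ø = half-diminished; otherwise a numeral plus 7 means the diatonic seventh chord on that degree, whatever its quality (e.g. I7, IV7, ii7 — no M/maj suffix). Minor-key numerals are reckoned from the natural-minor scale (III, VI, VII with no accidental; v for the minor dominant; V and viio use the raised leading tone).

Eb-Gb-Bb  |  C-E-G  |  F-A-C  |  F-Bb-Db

iv - V/V - V - i64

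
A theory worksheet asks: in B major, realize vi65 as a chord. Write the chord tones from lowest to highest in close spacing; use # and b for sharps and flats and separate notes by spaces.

B D# F# G#

In B major, the submediant is G#, and the diatonic chord built there is a minor seventh chord.
Stacking thirds from G# gives G#-B-D#-F#.
The figured bass 65 indicates first inversion, placing the third (B) in the bass: B-D#-F#-G#.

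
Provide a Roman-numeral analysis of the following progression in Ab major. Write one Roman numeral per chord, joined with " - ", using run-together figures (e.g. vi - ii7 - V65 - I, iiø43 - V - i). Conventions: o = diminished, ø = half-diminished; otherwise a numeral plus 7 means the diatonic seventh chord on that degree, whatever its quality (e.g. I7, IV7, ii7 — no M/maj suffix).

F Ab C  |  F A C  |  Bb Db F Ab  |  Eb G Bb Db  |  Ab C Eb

vi - V/ii - ii7 - V7 - I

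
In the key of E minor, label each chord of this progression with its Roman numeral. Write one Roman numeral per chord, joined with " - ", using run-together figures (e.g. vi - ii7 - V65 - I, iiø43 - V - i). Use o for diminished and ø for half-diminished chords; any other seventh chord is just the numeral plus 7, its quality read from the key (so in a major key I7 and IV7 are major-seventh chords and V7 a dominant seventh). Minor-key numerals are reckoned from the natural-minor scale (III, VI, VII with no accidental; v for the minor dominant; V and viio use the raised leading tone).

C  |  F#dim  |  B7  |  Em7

C: root C is the submediant; major triad there is VI.
F#dim has root F#, degree 2 in E minor, so iio.
B7: dominant seventh chord on B = scale degree 5 → V7.
Em7: minor seventh chord on E = scale degree 1 → i7.

VI - iio - V7 - i7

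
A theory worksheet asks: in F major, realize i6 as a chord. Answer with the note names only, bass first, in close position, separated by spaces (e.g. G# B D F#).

Scale degree 1 in F major is F; here the chord built on it is altered to a minor triad. i6 is the minor tonic, borrowed from the parallel minor.
So the chord is F-Ab-C.
The figured bass 6 indicates first inversion, placing the third (Ab) in the bass: Ab-C-F.

Ab C F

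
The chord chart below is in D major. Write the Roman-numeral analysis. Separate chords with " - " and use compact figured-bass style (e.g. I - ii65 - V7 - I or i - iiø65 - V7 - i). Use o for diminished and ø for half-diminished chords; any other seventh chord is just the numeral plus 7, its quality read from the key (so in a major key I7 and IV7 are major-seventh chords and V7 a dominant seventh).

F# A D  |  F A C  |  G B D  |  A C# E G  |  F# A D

I6 - bIII - IV - V7 - I6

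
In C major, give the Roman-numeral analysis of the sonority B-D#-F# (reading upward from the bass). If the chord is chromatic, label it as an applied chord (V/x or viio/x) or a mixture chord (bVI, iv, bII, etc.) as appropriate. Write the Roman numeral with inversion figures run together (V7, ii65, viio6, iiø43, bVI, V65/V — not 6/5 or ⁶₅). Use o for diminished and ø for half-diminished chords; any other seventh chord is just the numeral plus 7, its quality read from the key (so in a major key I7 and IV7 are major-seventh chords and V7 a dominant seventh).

V/iii

Stacked in thirds the chord is B-D#-F#: a major triad on B.
B is not a diatonic chord root with this quality in C major, but it lies a perfect fifth above E (iii), so the chord functions as an applied dominant of iii.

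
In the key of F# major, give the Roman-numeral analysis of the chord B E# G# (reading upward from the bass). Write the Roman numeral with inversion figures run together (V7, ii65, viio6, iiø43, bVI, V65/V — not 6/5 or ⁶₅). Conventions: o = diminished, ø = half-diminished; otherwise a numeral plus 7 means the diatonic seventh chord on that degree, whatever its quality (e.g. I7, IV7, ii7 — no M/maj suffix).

viio64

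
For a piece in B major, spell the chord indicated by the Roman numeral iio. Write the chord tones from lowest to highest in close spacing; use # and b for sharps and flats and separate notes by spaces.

C# E G

iio is the diminished supertonic triad, borrowed from the parallel minor. In B major that root is C#.
So the chord is C#-E-G.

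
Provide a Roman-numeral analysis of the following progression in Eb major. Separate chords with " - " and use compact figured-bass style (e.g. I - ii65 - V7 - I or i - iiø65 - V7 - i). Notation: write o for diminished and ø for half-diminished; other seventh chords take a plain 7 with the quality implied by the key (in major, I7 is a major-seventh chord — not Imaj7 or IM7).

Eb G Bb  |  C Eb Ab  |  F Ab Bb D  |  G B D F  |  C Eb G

I - IV6 - V43 - V7/vi - vi

Eb-G-Bb: major triad on Eb = scale degree 1 → I.
C-Eb-Ab: root Ab is the subdominant; major triad there is IV6.
F-Ab-Bb-D: root Bb is the dominant; dominant seventh chord there is V43.
G-B-D-F: chromatic; G is V of vi, so V7/vi.
C-Eb-G has root C, degree 6 in Eb major, so vi.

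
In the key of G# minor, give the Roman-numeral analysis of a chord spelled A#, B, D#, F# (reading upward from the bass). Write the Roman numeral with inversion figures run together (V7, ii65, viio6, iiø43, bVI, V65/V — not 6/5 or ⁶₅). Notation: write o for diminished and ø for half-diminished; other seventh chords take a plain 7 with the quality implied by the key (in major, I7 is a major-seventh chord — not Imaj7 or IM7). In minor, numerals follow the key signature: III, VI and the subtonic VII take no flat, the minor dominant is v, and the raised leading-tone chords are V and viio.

III42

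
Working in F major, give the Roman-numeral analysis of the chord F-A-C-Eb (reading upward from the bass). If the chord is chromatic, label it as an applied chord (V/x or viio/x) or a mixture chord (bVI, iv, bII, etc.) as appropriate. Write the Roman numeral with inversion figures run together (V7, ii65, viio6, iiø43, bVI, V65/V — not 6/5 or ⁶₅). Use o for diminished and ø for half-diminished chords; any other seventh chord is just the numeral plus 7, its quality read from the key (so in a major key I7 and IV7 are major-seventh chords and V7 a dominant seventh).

The pitches F-A-C-Eb form a dominant seventh chord rooted on F.
F is not a diatonic chord root with this quality in F major, but it lies a perfect fifth above Bb (IV), so the chord functions as an applied dominant of IV.

V7/IV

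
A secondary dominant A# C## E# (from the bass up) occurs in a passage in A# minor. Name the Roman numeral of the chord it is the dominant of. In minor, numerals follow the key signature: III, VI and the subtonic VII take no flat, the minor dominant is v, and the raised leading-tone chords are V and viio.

iv

The chord is a major triad on A#.
A dominant resolves down a perfect fifth: A# → D#. In A# minor, D# is scale degree 4, i.e. iv.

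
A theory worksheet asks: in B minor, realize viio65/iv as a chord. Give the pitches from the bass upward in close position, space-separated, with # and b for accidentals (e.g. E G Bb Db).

The slash marks an applied leading-tone chord: viio of iv. In B minor, iv is E, so the leading tone to it is D#, a half step below.
Building a fully diminished seventh chord on D# gives D#-F#-A-C.
With the 65 figure the chord is in first inversion; from the bass F# upward in close position it reads F#-A-C-D#.

F# A C D#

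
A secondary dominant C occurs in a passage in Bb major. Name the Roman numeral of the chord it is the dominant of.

The chord is a major triad on C.
A dominant resolves down a perfect fifth: C → F. In Bb major, F is scale degree 5, i.e. V.

V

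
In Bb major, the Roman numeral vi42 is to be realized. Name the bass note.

vi in Bb major has root G; the chord is G-Bb-D-F.
The figure 42 means third inversion — the seventh is in the bass.

F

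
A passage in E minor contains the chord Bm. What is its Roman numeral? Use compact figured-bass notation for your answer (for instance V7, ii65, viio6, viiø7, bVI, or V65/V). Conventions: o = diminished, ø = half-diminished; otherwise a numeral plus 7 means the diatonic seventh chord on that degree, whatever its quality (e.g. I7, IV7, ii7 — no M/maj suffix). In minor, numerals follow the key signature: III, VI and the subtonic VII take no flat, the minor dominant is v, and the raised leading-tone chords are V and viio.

v

Stacked in thirds the chord is B-D-F#: a minor triad on B.
B is scale degree 5 in E minor, and a minor triad on that degree is written v.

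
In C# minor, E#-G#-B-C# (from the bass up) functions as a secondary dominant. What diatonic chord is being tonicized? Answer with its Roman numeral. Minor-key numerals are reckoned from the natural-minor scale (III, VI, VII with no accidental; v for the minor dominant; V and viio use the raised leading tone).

The chord is a dominant seventh chord on C#.
A dominant resolves down a perfect fifth: C# → F#. In C# minor, F# is scale degree 4, i.e. iv.

iv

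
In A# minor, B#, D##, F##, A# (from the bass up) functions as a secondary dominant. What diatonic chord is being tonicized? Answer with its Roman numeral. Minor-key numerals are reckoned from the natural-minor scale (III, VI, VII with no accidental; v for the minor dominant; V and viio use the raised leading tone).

V

The chord is a dominant seventh chord on B#.
A dominant resolves down a perfect fifth: B# → E#. In A# minor, E# is scale degree 5, i.e. V.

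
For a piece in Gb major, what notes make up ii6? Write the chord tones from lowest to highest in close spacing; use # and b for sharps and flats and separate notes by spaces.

Cb Eb Ab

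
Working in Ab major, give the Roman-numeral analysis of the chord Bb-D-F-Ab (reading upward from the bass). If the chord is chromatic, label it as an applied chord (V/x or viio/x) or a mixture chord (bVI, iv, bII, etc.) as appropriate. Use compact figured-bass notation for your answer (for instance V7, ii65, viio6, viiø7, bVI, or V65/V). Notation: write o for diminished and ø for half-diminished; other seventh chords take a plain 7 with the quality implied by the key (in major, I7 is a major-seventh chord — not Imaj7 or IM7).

V7/V

The pitches Bb-D-F-Ab form a dominant seventh chord rooted on Bb.
Bb is not a diatonic chord root with this quality in Ab major, but it lies a perfect fifth above Eb (V), so the chord functions as an applied dominant of V.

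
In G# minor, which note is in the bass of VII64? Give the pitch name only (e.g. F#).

C#

VII in G# minor has root F#; the chord is F#-A#-C#.
The figure 64 means second inversion — the fifth is in the bass.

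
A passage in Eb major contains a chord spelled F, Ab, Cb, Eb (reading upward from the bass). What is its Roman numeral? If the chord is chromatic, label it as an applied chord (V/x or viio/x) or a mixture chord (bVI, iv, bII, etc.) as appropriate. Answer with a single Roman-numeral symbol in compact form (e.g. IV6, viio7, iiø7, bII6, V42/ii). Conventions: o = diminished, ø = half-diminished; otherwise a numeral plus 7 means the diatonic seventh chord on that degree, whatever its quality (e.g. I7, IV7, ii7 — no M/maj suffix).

The pitches F-Ab-Cb-Eb form a half-diminished seventh chord rooted on F.
F is the second degree of Eb major. This is the half-diminished supertonic seventh, borrowed from the parallel minor.

iiø7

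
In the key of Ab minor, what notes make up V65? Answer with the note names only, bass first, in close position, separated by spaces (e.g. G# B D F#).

In Ab minor, scale degree 5 is Eb. The dominant is major (leading tone raised), so V is a dominant seventh chord.
Stacking thirds from Eb gives Eb-G-Bb-Db.
With the 65 figure the chord is in first inversion; from the bass G upward in close position it reads G-Bb-Db-Eb.

G Bb Db Eb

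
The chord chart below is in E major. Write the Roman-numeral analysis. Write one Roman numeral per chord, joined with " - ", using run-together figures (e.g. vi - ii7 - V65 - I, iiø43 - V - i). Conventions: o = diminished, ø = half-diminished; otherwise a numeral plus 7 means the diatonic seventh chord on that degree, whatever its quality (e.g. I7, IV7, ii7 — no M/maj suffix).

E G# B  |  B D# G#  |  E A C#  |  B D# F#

I - iii6 - IV64 - V

E-G#-B: root E is the tonic; major triad there is I.
B-D#-G#: minor triad on G# = scale degree 3 → iii6.
E-A-C# has root A, degree 4 in E major, so IV64.
B-D#-F# has root B, degree 5 in E major, so V.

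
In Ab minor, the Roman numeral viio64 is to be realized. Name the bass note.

viio in Ab minor has root G; the chord is G-Bb-Db.
The figure 64 means second inversion — the fifth is in the bass.

Db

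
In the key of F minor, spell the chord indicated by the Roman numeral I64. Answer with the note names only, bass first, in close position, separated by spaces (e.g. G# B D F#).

C F A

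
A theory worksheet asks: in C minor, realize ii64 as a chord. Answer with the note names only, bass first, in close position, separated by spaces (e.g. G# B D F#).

A D F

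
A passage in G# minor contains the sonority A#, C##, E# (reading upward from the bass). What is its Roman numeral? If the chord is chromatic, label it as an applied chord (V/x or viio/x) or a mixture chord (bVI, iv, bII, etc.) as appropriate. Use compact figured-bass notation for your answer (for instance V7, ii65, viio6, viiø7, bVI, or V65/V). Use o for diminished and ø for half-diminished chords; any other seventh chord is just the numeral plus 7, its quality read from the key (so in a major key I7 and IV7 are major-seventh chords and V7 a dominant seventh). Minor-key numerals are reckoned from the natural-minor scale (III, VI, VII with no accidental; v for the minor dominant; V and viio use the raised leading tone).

V/V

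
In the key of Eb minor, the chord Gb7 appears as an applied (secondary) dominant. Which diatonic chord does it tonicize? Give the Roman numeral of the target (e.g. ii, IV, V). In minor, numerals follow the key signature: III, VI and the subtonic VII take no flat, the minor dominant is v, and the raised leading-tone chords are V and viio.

The chord is a dominant seventh chord on Gb.
A dominant resolves down a perfect fifth: Gb → Cb. In Eb minor, Cb is scale degree 6, i.e. VI.

VI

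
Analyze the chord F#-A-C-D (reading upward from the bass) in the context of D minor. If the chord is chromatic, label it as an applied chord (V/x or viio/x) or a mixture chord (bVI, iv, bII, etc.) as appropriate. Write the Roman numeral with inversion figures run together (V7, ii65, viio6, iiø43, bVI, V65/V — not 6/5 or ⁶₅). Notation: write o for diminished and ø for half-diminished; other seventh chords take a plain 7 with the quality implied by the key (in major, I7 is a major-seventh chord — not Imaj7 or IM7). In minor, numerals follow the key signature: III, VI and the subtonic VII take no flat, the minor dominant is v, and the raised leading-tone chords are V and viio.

V65/iv

The pitches D-F#-A-C form a dominant seventh chord rooted on D.
D is not a diatonic chord root with this quality in D minor, but it lies a perfect fifth above G (iv), so the chord functions as an applied dominant of iv.
With F# in the bass the chord is in first inversion, so the figured bass is 65.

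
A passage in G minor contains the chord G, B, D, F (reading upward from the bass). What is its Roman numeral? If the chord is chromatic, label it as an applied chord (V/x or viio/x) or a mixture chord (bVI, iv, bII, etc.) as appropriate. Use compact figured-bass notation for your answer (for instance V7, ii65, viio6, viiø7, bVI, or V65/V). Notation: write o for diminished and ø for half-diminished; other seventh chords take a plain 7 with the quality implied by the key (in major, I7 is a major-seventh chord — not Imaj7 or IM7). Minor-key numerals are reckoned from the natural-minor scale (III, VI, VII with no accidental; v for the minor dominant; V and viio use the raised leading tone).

Stacked in thirds the chord is G-B-D-F: a dominant seventh chord on G.
G is not a diatonic chord root with this quality in G minor, but it lies a perfect fifth above C (iv), so the chord functions as an applied dominant of iv.

V7/iv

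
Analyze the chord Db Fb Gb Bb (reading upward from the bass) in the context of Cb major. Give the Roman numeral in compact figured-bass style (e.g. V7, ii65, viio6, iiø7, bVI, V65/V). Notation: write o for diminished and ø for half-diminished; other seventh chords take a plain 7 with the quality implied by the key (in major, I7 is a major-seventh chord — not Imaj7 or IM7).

V43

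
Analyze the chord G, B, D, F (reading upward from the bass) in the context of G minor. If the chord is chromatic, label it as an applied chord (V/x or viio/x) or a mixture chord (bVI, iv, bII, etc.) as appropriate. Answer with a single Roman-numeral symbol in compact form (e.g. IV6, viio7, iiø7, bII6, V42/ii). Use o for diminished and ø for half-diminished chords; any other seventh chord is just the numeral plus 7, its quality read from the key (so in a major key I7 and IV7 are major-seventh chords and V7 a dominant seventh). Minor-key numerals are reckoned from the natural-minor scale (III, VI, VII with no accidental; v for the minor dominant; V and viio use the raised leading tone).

V7/iv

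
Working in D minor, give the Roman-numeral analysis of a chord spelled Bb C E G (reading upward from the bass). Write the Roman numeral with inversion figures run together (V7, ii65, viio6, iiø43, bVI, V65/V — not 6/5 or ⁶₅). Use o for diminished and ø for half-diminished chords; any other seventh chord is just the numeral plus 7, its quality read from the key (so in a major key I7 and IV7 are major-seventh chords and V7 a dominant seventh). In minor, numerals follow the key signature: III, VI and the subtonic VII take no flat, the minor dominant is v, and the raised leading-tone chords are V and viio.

The pitches C-E-G-Bb form a dominant seventh chord rooted on C.
In D minor, C is the subtonic; the diatonic dominant seventh chord there is VII7.
With Bb in the bass the chord is in third inversion, so the figured bass is 42.

VII42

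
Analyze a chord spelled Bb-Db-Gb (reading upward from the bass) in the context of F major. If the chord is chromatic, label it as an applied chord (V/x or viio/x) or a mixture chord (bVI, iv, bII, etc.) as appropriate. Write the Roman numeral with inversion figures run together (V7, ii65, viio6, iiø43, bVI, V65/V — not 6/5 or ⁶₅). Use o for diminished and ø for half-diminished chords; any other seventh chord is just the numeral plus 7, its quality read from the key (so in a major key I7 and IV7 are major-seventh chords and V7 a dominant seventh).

Stacked in thirds the chord is Gb-Bb-Db: a major triad on Gb.
Gb is the lowered second degree of F major (diatonic 2 would be G). This is the Neapolitan sixth — a major triad on the lowered second degree, here in its customary first inversion.
With Bb in the bass the chord is in first inversion, so the figured bass is 6.

bII6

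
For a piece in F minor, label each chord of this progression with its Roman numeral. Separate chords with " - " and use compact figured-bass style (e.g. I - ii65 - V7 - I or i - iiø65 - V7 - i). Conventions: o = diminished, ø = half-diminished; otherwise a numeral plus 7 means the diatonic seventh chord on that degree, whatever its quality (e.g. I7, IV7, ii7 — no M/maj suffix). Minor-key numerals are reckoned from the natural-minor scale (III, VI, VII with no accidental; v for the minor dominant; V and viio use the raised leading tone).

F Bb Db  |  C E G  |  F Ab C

iv64 - V - i

F-Bb-Db has root Bb, degree 4 in F minor, so iv64.
C-E-G: major triad on C = scale degree 5 → V.
F-Ab-C has root F, degree 1 in F minor, so i.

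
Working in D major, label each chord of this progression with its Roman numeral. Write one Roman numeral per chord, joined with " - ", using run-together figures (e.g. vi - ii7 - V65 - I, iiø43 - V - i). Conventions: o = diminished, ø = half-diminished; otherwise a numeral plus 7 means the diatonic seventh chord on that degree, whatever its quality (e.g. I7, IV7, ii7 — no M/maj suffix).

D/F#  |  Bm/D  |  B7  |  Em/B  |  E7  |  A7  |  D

I6 - vi6 - V7/ii - ii64 - V7/V - V7 - I

D/F#: major triad on D = scale degree 1 → I6.
Bm/D has root B, degree 6 in D major, so vi6.
B7: chromatic; B is V of ii, so V7/ii.
Em/B: root E is the supertonic; minor triad there is ii64.
E7 is the secondary dominant of V (dominant seventh chord on E): V7/V.
A7: dominant seventh chord on A = scale degree 5 → V7.
D has root D, degree 1 in D major, so I.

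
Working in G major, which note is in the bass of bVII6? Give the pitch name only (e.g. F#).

bVII in G major has root F; the chord is F-A-C.
The figure 6 means first inversion — the third is in the bass.

A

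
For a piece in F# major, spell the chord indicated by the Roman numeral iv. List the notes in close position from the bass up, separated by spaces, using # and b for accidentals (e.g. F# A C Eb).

B D F#

Scale degree 4 in F# major is B; here the chord built on it is altered to a minor triad. iv is the minor subdominant, borrowed from the parallel minor.
So the chord is B-D-F#, a minor triad.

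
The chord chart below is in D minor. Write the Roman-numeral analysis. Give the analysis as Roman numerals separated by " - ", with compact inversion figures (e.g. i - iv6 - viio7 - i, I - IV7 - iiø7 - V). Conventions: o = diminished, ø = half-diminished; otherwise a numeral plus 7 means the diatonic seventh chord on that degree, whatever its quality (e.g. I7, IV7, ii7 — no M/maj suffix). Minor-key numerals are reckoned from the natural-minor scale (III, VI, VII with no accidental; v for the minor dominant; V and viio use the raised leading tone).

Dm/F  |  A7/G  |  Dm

i6 - V42 - i

Dm/F: root D is the tonic; minor triad there is i6.
A7/G: dominant seventh chord on A = scale degree 5 → V42.
Dm has root D, degree 1 in D minor, so i.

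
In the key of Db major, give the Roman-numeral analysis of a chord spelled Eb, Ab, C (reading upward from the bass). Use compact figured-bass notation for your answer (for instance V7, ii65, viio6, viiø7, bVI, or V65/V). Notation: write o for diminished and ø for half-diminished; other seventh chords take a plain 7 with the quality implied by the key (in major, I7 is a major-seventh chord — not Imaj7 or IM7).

The pitches Ab-C-Eb form a major triad rooted on Ab.
Ab is scale degree 5 in Db major, and a major triad on that degree is written V.
With Eb in the bass the chord is in second inversion, so the figured bass is 64.

V64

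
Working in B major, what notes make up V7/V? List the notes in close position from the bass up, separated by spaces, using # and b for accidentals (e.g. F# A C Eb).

C# E# G# B

The slash means an applied dominant: we want the dominant of V. In B major, V is F# major, and its dominant is built on C#.
Building a dominant seventh chord on C# gives C#-E#-G#-B.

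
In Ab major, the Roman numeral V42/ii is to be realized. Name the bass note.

The applied chord V42/ii is rooted on F: F-A-C-Eb.
The figure 42 means third inversion — the seventh is in the bass.

Eb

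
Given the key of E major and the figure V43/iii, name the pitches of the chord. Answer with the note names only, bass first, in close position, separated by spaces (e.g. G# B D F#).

A# C# D# F##

The slash means an applied dominant: we want the dominant of iii. In E major, iii is G# minor, and its dominant is built on D#.
Building a dominant seventh chord on D# gives D#-F##-A#-C#.
With the 43 figure the chord is in second inversion; from the bass A# upward in close position it reads A#-C#-D#-F##.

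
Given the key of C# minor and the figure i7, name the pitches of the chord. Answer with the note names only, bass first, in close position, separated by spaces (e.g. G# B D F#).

In C# minor, scale degree 1 is C#, and the diatonic chord built there is a minor seventh chord.
That chord is spelled C#-E-G#-B.

C# E G# B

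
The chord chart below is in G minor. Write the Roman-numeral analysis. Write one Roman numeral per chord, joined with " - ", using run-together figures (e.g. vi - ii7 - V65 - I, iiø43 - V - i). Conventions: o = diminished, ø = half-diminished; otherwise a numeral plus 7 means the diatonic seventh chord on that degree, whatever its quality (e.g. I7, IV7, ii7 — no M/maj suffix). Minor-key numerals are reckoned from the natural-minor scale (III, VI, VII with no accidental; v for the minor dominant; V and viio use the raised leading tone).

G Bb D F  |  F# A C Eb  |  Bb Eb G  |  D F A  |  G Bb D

i7 - viio7 - VI64 - v - i

G-Bb-D-F: minor seventh chord on G = scale degree 1 → i7.
F#-A-C-Eb has root F#, degree 7 in G minor, so viio7.
Bb-Eb-G: major triad on Eb = scale degree 6 → VI64.
D-F-A has root D, degree 5 in G minor, so v.
G-Bb-D: minor triad on G = scale degree 1 → i.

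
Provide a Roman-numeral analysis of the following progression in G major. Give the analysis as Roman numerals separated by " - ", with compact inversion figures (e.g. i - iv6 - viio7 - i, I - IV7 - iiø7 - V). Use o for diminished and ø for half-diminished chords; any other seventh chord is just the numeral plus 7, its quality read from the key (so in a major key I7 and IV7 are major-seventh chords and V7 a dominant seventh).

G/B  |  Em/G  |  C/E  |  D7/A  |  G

G/B: root G is the tonic; major triad there is I6.
Em/G: minor triad on E = scale degree 6 → vi6.
C/E: root C is the subdominant; major triad there is IV6.
D7/A has root D, degree 5 in G major, so V43.
G: root G is the tonic; major triad there is I.

I6 - vi6 - IV6 - V43 - I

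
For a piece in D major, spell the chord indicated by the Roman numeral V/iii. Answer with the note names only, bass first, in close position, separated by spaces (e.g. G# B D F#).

V/iii is a secondary dominant — the dominant triad of iii. iii in D major is F#, so the applied chord's root is C#, a perfect fifth above.
Building a major triad on C# gives C#-E#-G#.

C# E# G#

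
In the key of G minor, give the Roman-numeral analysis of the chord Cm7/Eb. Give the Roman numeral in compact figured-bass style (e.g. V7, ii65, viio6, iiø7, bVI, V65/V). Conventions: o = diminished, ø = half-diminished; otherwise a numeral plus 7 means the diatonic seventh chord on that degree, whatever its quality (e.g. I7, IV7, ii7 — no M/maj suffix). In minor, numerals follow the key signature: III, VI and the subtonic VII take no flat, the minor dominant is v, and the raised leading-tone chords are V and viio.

Stacked in thirds the chord is C-Eb-G-Bb: a minor seventh chord on C.
In G minor, C is the subdominant; the diatonic minor seventh chord there is iv7.
With Eb in the bass the chord is in first inversion, so the figured bass is 65.

iv65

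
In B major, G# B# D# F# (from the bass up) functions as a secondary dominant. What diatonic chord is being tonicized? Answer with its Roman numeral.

ii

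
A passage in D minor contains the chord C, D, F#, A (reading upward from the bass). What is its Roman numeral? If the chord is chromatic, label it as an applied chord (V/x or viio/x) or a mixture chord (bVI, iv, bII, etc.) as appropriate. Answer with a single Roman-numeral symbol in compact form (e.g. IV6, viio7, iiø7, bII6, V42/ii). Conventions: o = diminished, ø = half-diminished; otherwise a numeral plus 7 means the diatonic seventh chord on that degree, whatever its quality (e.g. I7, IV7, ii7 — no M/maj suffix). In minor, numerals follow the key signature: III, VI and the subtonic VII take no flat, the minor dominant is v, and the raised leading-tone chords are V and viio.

The pitches D-F#-A-C form a dominant seventh chord rooted on D.
D is not a diatonic chord root with this quality in D minor, but it lies a perfect fifth above G (iv), so the chord functions as an applied dominant of iv.
With C in the bass the chord is in third inversion, so the figured bass is 42.

V42/iv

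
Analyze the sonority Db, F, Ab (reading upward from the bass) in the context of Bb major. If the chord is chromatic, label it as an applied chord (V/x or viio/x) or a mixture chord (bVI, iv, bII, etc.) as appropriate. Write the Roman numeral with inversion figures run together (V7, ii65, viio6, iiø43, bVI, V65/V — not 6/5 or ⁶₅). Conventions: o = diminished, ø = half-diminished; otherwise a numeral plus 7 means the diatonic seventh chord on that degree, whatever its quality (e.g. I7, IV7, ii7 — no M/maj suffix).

bIII

Stacked in thirds the chord is Db-F-Ab: a major triad on Db.
Db is the lowered third degree of Bb major (diatonic 3 would be D). This is a major triad on the lowered third degree, borrowed from the parallel minor.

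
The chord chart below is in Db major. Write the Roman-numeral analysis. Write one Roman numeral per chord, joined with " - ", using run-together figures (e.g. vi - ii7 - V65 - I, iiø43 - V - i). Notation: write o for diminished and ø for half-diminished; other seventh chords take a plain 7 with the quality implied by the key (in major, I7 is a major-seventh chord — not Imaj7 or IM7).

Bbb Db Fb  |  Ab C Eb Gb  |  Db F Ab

bVI - V7 - I

Bbb-Db-Fb is non-diatonic — bVI, a mixture chord from Db minor.
Ab-C-Eb-Gb: dominant seventh chord on Ab = scale degree 5 → V7.
Db-F-Ab: major triad on Db = scale degree 1 → I.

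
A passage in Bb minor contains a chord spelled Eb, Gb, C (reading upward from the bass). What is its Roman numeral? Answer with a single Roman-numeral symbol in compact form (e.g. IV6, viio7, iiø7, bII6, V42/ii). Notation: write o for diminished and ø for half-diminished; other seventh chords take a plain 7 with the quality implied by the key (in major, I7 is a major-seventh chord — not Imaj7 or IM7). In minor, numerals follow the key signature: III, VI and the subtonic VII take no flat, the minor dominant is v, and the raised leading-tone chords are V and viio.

The pitches C-Eb-Gb form a diminished triad rooted on C.
C is scale degree 2 in Bb minor, and a diminished triad on that degree is written iio.
With Eb in the bass the chord is in first inversion, so the figured bass is 6.

iio6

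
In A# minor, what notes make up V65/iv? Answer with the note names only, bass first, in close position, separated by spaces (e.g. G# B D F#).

C## E# G# A#

The slash means an applied dominant: we want the dominant of iv. In A# minor, iv is D# minor, and its dominant is built on A#.
Building a dominant seventh chord on A# gives A#-C##-E#-G#.
The figured bass 65 indicates first inversion, placing the third (C##) in the bass: C##-E#-G#-A#.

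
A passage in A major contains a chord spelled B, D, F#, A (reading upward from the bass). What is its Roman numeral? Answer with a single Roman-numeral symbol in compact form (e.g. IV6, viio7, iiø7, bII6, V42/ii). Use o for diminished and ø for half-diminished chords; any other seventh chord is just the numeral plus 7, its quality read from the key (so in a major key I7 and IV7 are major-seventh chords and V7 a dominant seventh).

The pitches B-D-F#-A form a minor seventh chord rooted on B.
In A major, B is the supertonic; the diatonic minor seventh chord there is ii7.

ii7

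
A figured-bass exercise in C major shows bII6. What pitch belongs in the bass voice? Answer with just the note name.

bII in C major has root Db; the chord is Db-F-Ab.
The figure 6 means first inversion — the third is in the bass.

F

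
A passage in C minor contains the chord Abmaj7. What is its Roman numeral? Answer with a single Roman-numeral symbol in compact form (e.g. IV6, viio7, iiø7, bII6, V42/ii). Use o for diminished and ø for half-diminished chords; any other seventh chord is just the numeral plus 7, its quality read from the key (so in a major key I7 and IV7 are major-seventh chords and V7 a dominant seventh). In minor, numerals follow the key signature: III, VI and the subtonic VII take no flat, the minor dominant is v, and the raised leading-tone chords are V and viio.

VI7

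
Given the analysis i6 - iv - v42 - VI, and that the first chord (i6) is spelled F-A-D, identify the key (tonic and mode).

D minor

The anchor chord is a minor triad on D, labeled i6.
If D is scale degree 1 and the mode makes that degree carry a minor triad, the tonic is D and the mode is minor.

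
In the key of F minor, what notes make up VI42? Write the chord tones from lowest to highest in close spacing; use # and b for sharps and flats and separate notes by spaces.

C Db F Ab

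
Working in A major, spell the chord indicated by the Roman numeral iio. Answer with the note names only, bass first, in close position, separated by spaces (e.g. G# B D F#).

B D F

Scale degree 2 in A major is B; here the chord built on it is altered to a diminished triad. iio is the diminished supertonic triad, borrowed from the parallel minor.
So the chord is B-D-F, a diminished triad.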